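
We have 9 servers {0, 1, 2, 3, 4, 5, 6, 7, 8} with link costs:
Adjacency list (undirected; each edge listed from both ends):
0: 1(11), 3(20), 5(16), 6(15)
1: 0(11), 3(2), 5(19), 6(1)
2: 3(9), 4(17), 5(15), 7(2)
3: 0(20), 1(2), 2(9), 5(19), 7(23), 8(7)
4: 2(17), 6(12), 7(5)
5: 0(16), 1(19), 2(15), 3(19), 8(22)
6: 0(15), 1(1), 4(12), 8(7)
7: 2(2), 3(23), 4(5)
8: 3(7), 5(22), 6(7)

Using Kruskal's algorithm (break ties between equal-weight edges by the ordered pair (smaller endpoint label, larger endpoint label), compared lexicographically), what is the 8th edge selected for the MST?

Sort edges by weight, then run Kruskal:
1 6 (1): add — endpoints in different components.
1 3 (2): add — endpoints in different components.
2 7 (2): add — endpoints in different components.
4 7 (5): add — endpoints in different components.
3 8 (7): add — endpoints in different components.
6 8 (7): skip — 6 and 8 already connected.
2 3 (9): add — endpoints in different components.
0 1 (11): add — endpoints in different components.
4 6 (12): skip — 4 and 6 already connected.
0 6 (15): skip — 0 and 6 already connected.
2 5 (15): add — endpoints in different components.
The 8th edge added is 2 5.

2-5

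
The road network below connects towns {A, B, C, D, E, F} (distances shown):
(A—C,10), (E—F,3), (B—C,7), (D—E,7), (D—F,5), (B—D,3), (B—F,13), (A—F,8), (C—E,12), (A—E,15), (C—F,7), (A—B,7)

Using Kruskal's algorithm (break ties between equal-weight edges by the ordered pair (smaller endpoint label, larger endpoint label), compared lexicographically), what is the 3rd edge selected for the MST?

D-F

Kruskal: consider edges lightest-first.
B—D (3): add. Components now {A} {B,D} {C} {E} {F}
E—F (3): add. Components now {A} {B,D} {C} {E,F}
D—F (5): add. Components now {A} {B,D,E,F} {C}
A—B (7): add. Components now {A,B,D,E,F} {C}
B—C (7): add. Components now {A,B,C,D,E,F}
The 3rd edge added is D—F.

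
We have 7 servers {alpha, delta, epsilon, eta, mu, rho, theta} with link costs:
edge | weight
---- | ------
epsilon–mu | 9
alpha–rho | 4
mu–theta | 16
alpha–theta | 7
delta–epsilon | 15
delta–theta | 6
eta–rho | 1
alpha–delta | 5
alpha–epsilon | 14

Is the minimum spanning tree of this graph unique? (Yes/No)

Kruskal: consider edges lightest-first.
eta–rho (1): add. Components now {alpha} {delta} {eta,rho} {theta} {epsilon} {mu}
alpha–rho (4): add. Components now {alpha,eta,rho} {delta} {theta} {epsilon} {mu}
alpha–delta (5): add. Components now {alpha,delta,eta,rho} {theta} {epsilon} {mu}
delta–theta (6): add. Components now {alpha,delta,eta,rho,theta} {epsilon} {mu}
alpha–theta (7): skip — alpha and theta already connected.
epsilon–mu (9): add. Components now {alpha,delta,eta,rho,theta} {epsilon,mu}
alpha–epsilon (14): add. Components now {alpha,delta,epsilon,eta,mu,rho,theta}
Every non-tree edge has weight strictly greater than the heaviest edge on the tree path between its endpoints, so the MST is unique.

Yes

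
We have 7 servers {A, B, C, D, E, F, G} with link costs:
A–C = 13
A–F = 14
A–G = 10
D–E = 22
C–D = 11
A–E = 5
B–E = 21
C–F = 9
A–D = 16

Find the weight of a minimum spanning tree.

Grow the tree from F using Prim:
Step 1: frontier [C–F 9, A–F 14] → take C–F (9); add C.
Step 2: frontier [C–D 11, A–C 13, A–F 14] → take C–D (11); add D.
Step 3: frontier [A–C 13, A–D 16, D–E 22, A–F 14] → take A–C (13); add A.
Step 4: frontier [A–E 5, A–G 10, D–E 22] → take A–E (5); add E.
Step 5: frontier [A–G 10, B–E 21] → take A–G (10); add G.
Step 6: frontier [B–E 21] → take B–E (21); add B.
MST edges: C–F, C–D, A–C, A–E, A–G, B–E; total weight 9+11+13+5+10+21 = 69.

69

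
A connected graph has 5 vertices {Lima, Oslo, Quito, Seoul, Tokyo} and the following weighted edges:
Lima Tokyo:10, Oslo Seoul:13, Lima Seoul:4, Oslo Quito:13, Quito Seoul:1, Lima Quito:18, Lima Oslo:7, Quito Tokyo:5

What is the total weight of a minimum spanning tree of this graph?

Prim's algorithm from Oslo:
Step 1: cheapest edge leaving the tree is Lima Oslo (7); add Lima.
Step 2: cheapest edge leaving the tree is Lima Seoul (4); add Seoul.
Step 3: cheapest edge leaving the tree is Quito Seoul (1); add Quito.
Step 4: cheapest edge leaving the tree is Quito Tokyo (5); add Tokyo.
MST edges: Lima Oslo, Lima Seoul, Quito Seoul, Quito Tokyo; total weight 7+4+1+5 = 17.

17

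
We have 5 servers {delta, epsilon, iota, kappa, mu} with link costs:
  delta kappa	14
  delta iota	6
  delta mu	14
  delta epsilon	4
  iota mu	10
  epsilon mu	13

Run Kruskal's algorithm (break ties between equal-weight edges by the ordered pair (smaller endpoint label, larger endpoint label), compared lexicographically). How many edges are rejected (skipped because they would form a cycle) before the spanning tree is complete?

Kruskal: consider edges lightest-first.
delta epsilon (4): add. Components now {kappa} {mu} {delta,epsilon} {iota}
delta iota (6): add. Components now {kappa} {mu} {delta,epsilon,iota}
iota mu (10): add. Components now {kappa} {delta,epsilon,iota,mu}
epsilon mu (13): skip — mu and epsilon already connected.
delta kappa (14): add. Components now {delta,epsilon,iota,kappa,mu}
Edges rejected before the tree was complete: 1.

1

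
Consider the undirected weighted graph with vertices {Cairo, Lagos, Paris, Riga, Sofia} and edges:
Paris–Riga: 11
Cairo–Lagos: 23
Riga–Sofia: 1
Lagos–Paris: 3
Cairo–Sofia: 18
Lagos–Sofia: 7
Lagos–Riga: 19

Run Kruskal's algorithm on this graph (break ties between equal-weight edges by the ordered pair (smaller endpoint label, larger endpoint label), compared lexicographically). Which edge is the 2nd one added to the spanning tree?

Lagos-Paris

Kruskal's algorithm — process edges by increasing weight (ties by edge label):
Riga–Sofia (1): add — endpoints in different components.
Lagos–Paris (3): add — endpoints in different components.
Lagos–Sofia (7): add — endpoints in different components.
Paris–Riga (11): skip — Riga and Paris already connected.
Cairo–Sofia (18): add — endpoints in different components.
The 2nd edge added is Lagos–Paris.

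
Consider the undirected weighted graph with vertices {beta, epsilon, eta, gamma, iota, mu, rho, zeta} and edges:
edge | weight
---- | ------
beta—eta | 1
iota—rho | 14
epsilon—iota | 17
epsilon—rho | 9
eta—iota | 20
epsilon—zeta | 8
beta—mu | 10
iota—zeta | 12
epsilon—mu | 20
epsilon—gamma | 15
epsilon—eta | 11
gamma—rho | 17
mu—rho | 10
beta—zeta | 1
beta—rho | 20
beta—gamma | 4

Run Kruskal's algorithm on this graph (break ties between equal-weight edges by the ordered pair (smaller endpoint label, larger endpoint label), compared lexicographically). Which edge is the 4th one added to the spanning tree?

Sort edges by weight, then run Kruskal:
beta—eta (1): add — endpoints in different components.
beta—zeta (1): add — endpoints in different components.
beta—gamma (4): add — endpoints in different components.
epsilon—zeta (8): add — endpoints in different components.
epsilon—rho (9): add — endpoints in different components.
beta—mu (10): add — endpoints in different components.
mu—rho (10): skip — rho and mu already connected.
epsilon—eta (11): skip — epsilon and eta already connected.
iota—zeta (12): add — endpoints in different components.
The 4th edge added is epsilon—zeta.

epsilon-zeta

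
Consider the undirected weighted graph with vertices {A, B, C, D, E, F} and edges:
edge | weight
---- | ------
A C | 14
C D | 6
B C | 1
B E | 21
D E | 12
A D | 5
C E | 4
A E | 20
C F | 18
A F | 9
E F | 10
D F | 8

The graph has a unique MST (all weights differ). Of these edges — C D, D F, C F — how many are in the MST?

2

Kruskal's algorithm — process edges by increasing weight (ties by edge label):
B C (1): add — endpoints in different components.
C E (4): add — endpoints in different components.
A D (5): add — endpoints in different components.
C D (6): add — endpoints in different components.
D F (8): add — endpoints in different components.
MST edge set: {B C, C E, A D, C D, D F}.
Of the listed edges, {C D, D F} are in the MST → 2.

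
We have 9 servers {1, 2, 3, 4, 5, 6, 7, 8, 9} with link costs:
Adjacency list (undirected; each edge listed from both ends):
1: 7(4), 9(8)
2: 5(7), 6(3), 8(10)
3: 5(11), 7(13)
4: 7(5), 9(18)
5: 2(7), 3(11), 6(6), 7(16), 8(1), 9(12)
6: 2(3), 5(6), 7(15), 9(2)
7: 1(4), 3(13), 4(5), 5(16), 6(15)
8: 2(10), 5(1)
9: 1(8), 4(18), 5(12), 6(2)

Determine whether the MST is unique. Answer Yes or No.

Yes

Kruskal's algorithm — process edges by increasing weight (ties by edge label):
5—8 (1): add — endpoints in different components.
6—9 (2): add — endpoints in different components.
2—6 (3): add — endpoints in different components.
1—7 (4): add — endpoints in different components.
4—7 (5): add — endpoints in different components.
5—6 (6): add — endpoints in different components.
2—5 (7): skip — 2 and 5 already connected.
1—9 (8): add — endpoints in different components.
2—8 (10): skip — 2 and 8 already connected.
3—5 (11): add — endpoints in different components.
Every non-tree edge has weight strictly greater than the heaviest edge on the tree path between its endpoints, so the MST is unique.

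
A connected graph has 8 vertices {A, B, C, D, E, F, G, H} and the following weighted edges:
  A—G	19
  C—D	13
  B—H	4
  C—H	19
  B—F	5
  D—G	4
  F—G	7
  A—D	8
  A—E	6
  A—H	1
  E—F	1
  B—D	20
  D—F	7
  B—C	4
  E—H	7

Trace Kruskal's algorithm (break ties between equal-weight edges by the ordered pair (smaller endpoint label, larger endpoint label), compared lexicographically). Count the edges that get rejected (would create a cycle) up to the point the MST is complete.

1

Kruskal: consider edges lightest-first.
A—H (1): add — endpoints in different components.
E—F (1): add — endpoints in different components.
B—C (4): add — endpoints in different components.
B—H (4): add — endpoints in different components.
D—G (4): add — endpoints in different components.
B—F (5): add — endpoints in different components.
A—E (6): skip — A and E already connected.
D—F (7): add — endpoints in different components.
Edges rejected before the tree was complete: 1.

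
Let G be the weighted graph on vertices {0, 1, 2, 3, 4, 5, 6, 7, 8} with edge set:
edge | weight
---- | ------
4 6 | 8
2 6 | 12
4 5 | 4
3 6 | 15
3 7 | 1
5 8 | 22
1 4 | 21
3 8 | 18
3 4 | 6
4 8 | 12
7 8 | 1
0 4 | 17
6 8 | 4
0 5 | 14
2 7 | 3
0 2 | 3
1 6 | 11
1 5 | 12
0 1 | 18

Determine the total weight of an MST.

33

Kruskal: consider edges lightest-first.
3 7 (1): add — endpoints in different components.
7 8 (1): add — endpoints in different components.
0 2 (3): add — endpoints in different components.
2 7 (3): add — endpoints in different components.
4 5 (4): add — endpoints in different components.
6 8 (4): add — endpoints in different components.
3 4 (6): add — endpoints in different components.
4 6 (8): skip — 4 and 6 already connected.
1 6 (11): add — endpoints in different components.
MST edges: 3 7, 7 8, 0 2, 2 7, 4 5, 6 8, 3 4, 1 6; total weight 1+1+3+3+4+4+6+11 = 33.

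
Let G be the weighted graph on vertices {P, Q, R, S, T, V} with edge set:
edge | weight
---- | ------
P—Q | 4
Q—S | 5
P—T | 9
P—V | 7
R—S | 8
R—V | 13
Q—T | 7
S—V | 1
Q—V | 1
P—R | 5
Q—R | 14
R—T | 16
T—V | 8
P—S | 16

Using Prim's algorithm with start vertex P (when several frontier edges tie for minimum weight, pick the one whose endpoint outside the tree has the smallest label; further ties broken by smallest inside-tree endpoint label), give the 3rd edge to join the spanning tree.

S-V

Grow the tree from P using Prim:
Step 1: cheapest edge leaving the tree is P—Q (4); add Q.
Step 2: cheapest edge leaving the tree is Q—V (1); add V.
Step 3: cheapest edge leaving the tree is S—V (1); add S.
Step 4: cheapest edge leaving the tree is P—R (5); add R.
Step 5: cheapest edge leaving the tree is Q—T (7); add T.
The 3rd edge added is S—V.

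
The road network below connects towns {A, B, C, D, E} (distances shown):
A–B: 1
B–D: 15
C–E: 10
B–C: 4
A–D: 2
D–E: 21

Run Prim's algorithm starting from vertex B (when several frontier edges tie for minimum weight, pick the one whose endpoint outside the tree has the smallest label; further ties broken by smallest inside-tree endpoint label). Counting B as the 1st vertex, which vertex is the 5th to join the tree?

Prim, starting at B.
Step 1: cheapest edge leaving the tree is A–B (1); add A.
Step 2: cheapest edge leaving the tree is A–D (2); add D.
Step 3: cheapest edge leaving the tree is B–C (4); add C.
Step 4: cheapest edge leaving the tree is C–E (10); add E.
Vertex order: B, A, D, C, E. The 5th vertex is E.

E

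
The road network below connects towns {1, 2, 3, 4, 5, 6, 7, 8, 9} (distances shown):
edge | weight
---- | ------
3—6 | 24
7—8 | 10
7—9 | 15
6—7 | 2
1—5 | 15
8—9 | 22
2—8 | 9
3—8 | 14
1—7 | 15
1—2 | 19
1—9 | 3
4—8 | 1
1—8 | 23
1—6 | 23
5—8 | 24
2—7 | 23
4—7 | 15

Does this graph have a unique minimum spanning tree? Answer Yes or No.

Sort edges by weight, then run Kruskal:
4—8 (1): add — endpoints in different components.
6—7 (2): add — endpoints in different components.
1—9 (3): add — endpoints in different components.
2—8 (9): add — endpoints in different components.
7—8 (10): add — endpoints in different components.
3—8 (14): add — endpoints in different components.
1—5 (15): add — endpoints in different components.
1—7 (15): add — endpoints in different components.
Non-tree edge 7—9 has weight 15, equal to the heaviest edge on its tree cycle — swapping gives another MST of the same weight. Not unique.

No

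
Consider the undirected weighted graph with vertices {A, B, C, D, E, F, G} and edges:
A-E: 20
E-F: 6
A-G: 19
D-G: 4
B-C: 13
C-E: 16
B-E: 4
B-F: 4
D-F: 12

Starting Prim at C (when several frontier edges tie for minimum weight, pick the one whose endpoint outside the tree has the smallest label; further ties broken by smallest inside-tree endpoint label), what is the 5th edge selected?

Prim's algorithm from C:
Step 1: cheapest edge leaving the tree is B-C (13); add B.
Step 2: cheapest edge leaving the tree is B-E (4); add E.
Step 3: cheapest edge leaving the tree is B-F (4); add F.
Step 4: cheapest edge leaving the tree is D-F (12); add D.
Step 5: cheapest edge leaving the tree is D-G (4); add G.
Step 6: cheapest edge leaving the tree is A-G (19); add A.
The 5th edge added is D-G.

D-G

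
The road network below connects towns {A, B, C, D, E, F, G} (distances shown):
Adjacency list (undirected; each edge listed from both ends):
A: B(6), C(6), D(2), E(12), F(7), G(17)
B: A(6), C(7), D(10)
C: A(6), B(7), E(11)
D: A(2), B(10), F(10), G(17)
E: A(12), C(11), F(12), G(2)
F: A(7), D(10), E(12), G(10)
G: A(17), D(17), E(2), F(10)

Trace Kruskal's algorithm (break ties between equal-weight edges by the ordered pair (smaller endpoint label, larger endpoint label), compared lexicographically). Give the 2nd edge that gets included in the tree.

E-G

Kruskal's algorithm — process edges by increasing weight (ties by edge label):
A—D (2): add — endpoints in different components.
E—G (2): add — endpoints in different components.
A—B (6): add — endpoints in different components.
A—C (6): add — endpoints in different components.
A—F (7): add — endpoints in different components.
B—C (7): skip — B and C already connected.
B—D (10): skip — B and D already connected.
D—F (10): skip — D and F already connected.
F—G (10): add — endpoints in different components.
The 2nd edge added is E—G.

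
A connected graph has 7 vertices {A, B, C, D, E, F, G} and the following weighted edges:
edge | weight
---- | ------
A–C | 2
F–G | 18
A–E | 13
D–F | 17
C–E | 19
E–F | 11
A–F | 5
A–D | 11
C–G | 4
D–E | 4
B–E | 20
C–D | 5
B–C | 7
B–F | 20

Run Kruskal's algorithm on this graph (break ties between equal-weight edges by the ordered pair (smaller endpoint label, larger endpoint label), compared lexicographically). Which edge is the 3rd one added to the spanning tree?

D-E

Kruskal: consider edges lightest-first.
A–C (2): add. Components now {A,C} {B} {D} {E} {F} {G}
C–G (4): add. Components now {A,C,G} {B} {D} {E} {F}
D–E (4): add. Components now {A,C,G} {B} {D,E} {F}
A–F (5): add. Components now {A,C,F,G} {B} {D,E}
C–D (5): add. Components now {A,C,D,E,F,G} {B}
B–C (7): add. Components now {A,B,C,D,E,F,G}
The 3rd edge added is D–E.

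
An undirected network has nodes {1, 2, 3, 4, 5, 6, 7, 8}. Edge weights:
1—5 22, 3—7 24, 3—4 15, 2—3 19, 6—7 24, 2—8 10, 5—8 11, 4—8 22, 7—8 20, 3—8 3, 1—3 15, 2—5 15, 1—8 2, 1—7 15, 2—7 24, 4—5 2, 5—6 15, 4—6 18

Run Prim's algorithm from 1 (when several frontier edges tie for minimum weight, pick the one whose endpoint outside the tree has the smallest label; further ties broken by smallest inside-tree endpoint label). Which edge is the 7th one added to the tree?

Prim, starting at 1.
Step 1: cheapest edge leaving the tree is 1—8 (2); add 8.
Step 2: cheapest edge leaving the tree is 3—8 (3); add 3.
Step 3: cheapest edge leaving the tree is 2—8 (10); add 2.
Step 4: cheapest edge leaving the tree is 5—8 (11); add 5.
Step 5: cheapest edge leaving the tree is 4—5 (2); add 4.
Step 6: cheapest edge leaving the tree is 5—6 (15); add 6.
Step 7: cheapest edge leaving the tree is 1—7 (15); add 7.
The 7th edge added is 1—7.

1-7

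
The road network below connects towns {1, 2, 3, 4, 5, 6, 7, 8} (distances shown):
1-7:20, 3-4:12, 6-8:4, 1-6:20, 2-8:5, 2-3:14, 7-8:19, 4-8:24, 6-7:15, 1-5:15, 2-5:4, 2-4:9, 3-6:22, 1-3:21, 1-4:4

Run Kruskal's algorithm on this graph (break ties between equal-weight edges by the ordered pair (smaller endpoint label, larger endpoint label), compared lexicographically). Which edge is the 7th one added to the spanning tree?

6-7

Kruskal: consider edges lightest-first.
1-4 (4): add — endpoints in different components.
2-5 (4): add — endpoints in different components.
6-8 (4): add — endpoints in different components.
2-8 (5): add — endpoints in different components.
2-4 (9): add — endpoints in different components.
3-4 (12): add — endpoints in different components.
2-3 (14): skip — 2 and 3 already connected.
1-5 (15): skip — 1 and 5 already connected.
6-7 (15): add — endpoints in different components.
The 7th edge added is 6-7.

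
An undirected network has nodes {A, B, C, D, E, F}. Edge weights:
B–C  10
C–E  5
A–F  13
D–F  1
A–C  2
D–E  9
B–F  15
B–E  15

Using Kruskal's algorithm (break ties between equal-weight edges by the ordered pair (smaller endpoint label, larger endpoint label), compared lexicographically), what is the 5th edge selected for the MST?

Sort edges by weight, then run Kruskal:
D–F (1): add — endpoints in different components.
A–C (2): add — endpoints in different components.
C–E (5): add — endpoints in different components.
D–E (9): add — endpoints in different components.
B–C (10): add — endpoints in different components.
The 5th edge added is B–C.

B-C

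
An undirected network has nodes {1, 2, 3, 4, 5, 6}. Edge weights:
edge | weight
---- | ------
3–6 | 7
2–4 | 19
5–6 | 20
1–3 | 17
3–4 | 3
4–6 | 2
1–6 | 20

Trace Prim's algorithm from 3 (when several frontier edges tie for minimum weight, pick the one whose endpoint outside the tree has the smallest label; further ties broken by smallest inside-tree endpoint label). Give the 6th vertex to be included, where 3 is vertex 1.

5

Prim, starting at 3.
Step 1: frontier [3–4 3, 3–6 7, 1–3 17] → take 3–4 (3); add 4.
Step 2: frontier [3–6 7, 1–3 17, 4–6 2, 2–4 19] → take 4–6 (2); add 6.
Step 3: frontier [1–3 17, 2–4 19, 1–6 20, 5–6 20] → take 1–3 (17); add 1.
Step 4: frontier [2–4 19, 5–6 20] → take 2–4 (19); add 2.
Step 5: frontier [5–6 20] → take 5–6 (20); add 5.
Vertex order: 3, 4, 6, 1, 2, 5. The 6th vertex is 5.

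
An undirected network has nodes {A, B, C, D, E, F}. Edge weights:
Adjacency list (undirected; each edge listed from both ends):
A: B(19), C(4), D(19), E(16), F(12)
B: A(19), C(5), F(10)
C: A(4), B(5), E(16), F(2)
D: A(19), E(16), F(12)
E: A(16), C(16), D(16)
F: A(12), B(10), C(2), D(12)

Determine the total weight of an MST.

39

Prim, starting at A.
Step 1: cheapest edge leaving the tree is A-C (4); add C.
Step 2: cheapest edge leaving the tree is C-F (2); add F.
Step 3: cheapest edge leaving the tree is B-C (5); add B.
Step 4: cheapest edge leaving the tree is D-F (12); add D.
Step 5: cheapest edge leaving the tree is A-E (16); add E.
MST edges: A-C, C-F, B-C, D-F, A-E; total weight 4+2+5+12+16 = 39.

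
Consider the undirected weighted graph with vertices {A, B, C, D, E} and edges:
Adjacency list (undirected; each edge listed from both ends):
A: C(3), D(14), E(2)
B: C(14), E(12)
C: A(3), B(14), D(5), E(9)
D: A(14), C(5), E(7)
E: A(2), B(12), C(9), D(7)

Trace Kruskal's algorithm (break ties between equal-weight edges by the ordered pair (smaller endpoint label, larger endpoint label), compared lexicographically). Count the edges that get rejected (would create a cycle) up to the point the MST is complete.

2

Kruskal: consider edges lightest-first.
A—E (2): add. Components now {A,E} {B} {C} {D}
A—C (3): add. Components now {A,C,E} {B} {D}
C—D (5): add. Components now {A,C,D,E} {B}
D—E (7): skip — D and E already connected.
C—E (9): skip — C and E already connected.
B—E (12): add. Components now {A,B,C,D,E}
Edges rejected before the tree was complete: 2.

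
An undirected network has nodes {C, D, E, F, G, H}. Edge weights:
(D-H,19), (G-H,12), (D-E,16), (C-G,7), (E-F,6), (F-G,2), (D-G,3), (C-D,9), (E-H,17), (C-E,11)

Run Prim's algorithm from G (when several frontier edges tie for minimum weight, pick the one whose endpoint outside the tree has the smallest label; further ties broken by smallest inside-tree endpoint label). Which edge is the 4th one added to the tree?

C-G

Grow the tree from G using Prim:
Step 1: frontier [F-G 2, D-G 3, C-G 7, G-H 12] → take F-G (2); add F.
Step 2: frontier [E-F 6, D-G 3, C-G 7, G-H 12] → take D-G (3); add D.
Step 3: frontier [C-D 9, D-E 16, D-H 19, E-F 6, C-G 7, G-H 12] → take E-F (6); add E.
Step 4: frontier [C-D 9, D-H 19, C-E 11, E-H 17, C-G 7, G-H 12] → take C-G (7); add C.
Step 5: frontier [D-H 19, E-H 17, G-H 12] → take G-H (12); add H.
The 4th edge added is C-G.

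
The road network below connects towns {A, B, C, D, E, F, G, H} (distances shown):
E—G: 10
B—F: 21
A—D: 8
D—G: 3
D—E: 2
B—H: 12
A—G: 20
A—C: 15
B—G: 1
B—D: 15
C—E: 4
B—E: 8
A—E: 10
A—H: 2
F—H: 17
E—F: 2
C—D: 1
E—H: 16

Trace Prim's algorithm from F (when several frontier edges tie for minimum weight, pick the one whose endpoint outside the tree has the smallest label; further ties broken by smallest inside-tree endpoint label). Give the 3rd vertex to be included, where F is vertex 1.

Prim, starting at F.
Step 1: cheapest edge leaving the tree is E—F (2); add E.
Step 2: cheapest edge leaving the tree is D—E (2); add D.
Step 3: cheapest edge leaving the tree is C—D (1); add C.
Step 4: cheapest edge leaving the tree is D—G (3); add G.
Step 5: cheapest edge leaving the tree is B—G (1); add B.
Step 6: cheapest edge leaving the tree is A—D (8); add A.
Step 7: cheapest edge leaving the tree is A—H (2); add H.
Vertex order: F, E, D, C, G, B, A, H. The 3rd vertex is D.

D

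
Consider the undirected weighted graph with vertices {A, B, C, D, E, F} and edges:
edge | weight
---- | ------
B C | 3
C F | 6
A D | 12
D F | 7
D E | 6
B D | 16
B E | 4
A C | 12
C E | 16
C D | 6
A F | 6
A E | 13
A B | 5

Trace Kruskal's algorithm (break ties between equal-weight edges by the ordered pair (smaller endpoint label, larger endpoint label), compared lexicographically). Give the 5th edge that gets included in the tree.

Kruskal's algorithm — process edges by increasing weight (ties by edge label):
B C (3): add — endpoints in different components.
B E (4): add — endpoints in different components.
A B (5): add — endpoints in different components.
A F (6): add — endpoints in different components.
C D (6): add — endpoints in different components.
The 5th edge added is C D.

C-D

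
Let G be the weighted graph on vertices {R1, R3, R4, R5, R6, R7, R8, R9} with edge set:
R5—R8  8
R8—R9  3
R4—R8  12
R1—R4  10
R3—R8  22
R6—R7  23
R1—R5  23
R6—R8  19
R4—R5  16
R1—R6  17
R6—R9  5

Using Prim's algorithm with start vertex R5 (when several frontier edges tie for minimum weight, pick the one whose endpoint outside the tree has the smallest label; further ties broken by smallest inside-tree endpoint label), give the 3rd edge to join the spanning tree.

R6-R9

Prim's algorithm from R5:
Step 1: cheapest edge leaving the tree is R5—R8 (8); add R8.
Step 2: cheapest edge leaving the tree is R8—R9 (3); add R9.
Step 3: cheapest edge leaving the tree is R6—R9 (5); add R6.
Step 4: cheapest edge leaving the tree is R4—R8 (12); add R4.
Step 5: cheapest edge leaving the tree is R1—R4 (10); add R1.
Step 6: cheapest edge leaving the tree is R3—R8 (22); add R3.
Step 7: cheapest edge leaving the tree is R6—R7 (23); add R7.
The 3rd edge added is R6—R9.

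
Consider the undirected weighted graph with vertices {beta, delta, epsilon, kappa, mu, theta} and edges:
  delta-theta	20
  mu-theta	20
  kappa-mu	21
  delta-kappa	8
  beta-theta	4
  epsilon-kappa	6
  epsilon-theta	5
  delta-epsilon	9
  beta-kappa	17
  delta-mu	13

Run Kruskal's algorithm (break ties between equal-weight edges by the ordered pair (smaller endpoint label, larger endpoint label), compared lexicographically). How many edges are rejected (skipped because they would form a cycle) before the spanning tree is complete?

Kruskal's algorithm — process edges by increasing weight (ties by edge label):
beta-theta (4): add. Components now {delta} {mu} {kappa} {epsilon} {beta,theta}
epsilon-theta (5): add. Components now {delta} {mu} {kappa} {beta,epsilon,theta}
epsilon-kappa (6): add. Components now {delta} {mu} {beta,epsilon,kappa,theta}
delta-kappa (8): add. Components now {beta,delta,epsilon,kappa,theta} {mu}
delta-epsilon (9): skip — delta and epsilon already connected.
delta-mu (13): add. Components now {beta,delta,epsilon,kappa,mu,theta}
Edges rejected before the tree was complete: 1.

1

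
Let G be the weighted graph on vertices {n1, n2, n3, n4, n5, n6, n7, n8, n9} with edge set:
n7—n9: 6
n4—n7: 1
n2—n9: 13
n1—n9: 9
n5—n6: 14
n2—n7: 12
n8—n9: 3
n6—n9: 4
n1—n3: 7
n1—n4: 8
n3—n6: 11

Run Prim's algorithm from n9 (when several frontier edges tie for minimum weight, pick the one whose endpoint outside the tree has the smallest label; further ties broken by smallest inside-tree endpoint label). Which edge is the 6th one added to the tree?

Prim's algorithm from n9:
Step 1: cheapest edge leaving the tree is n8—n9 (3); add n8.
Step 2: cheapest edge leaving the tree is n6—n9 (4); add n6.
Step 3: cheapest edge leaving the tree is n7—n9 (6); add n7.
Step 4: cheapest edge leaving the tree is n4—n7 (1); add n4.
Step 5: cheapest edge leaving the tree is n1—n4 (8); add n1.
Step 6: cheapest edge leaving the tree is n1—n3 (7); add n3.
Step 7: cheapest edge leaving the tree is n2—n7 (12); add n2.
Step 8: cheapest edge leaving the tree is n5—n6 (14); add n5.
The 6th edge added is n1—n3.

n1-n3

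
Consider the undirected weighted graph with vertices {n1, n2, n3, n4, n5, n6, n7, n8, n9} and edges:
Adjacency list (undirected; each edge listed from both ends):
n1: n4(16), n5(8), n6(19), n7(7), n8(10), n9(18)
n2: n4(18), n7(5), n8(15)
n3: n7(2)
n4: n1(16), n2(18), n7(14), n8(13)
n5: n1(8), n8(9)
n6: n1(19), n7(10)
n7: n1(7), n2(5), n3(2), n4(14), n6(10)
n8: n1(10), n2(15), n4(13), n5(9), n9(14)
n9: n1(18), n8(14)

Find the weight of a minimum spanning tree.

68

Kruskal: consider edges lightest-first.
n3 n7 (2): add — endpoints in different components.
n2 n7 (5): add — endpoints in different components.
n1 n7 (7): add — endpoints in different components.
n1 n5 (8): add — endpoints in different components.
n5 n8 (9): add — endpoints in different components.
n1 n8 (10): skip — n1 and n8 already connected.
n6 n7 (10): add — endpoints in different components.
n4 n8 (13): add — endpoints in different components.
n4 n7 (14): skip — n7 and n4 already connected.
n8 n9 (14): add — endpoints in different components.
MST edges: n3 n7, n2 n7, n1 n7, n1 n5, n5 n8, n6 n7, n4 n8, n8 n9; total weight 2+5+7+8+9+10+13+14 = 68.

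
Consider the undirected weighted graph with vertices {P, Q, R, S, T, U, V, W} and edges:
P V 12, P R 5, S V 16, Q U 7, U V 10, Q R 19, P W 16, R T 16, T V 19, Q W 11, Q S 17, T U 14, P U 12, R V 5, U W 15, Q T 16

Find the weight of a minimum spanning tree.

Kruskal's algorithm — process edges by increasing weight (ties by edge label):
P R (5): add — endpoints in different components.
R V (5): add — endpoints in different components.
Q U (7): add — endpoints in different components.
U V (10): add — endpoints in different components.
Q W (11): add — endpoints in different components.
P U (12): skip — P and U already connected.
P V (12): skip — V and P already connected.
T U (14): add — endpoints in different components.
U W (15): skip — U and W already connected.
P W (16): skip — P and W already connected.
Q T (16): skip — T and Q already connected.
R T (16): skip — T and R already connected.
S V (16): add — endpoints in different components.
MST edges: P R, R V, Q U, U V, Q W, T U, S V; total weight 5+5+7+10+11+14+16 = 68.

68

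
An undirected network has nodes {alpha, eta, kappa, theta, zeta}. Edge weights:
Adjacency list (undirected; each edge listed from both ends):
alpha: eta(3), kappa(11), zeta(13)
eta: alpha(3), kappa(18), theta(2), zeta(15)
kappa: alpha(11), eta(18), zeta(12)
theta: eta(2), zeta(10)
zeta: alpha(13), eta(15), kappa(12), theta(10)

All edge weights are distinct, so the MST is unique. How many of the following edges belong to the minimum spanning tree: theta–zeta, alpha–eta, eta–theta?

Kruskal's algorithm — process edges by increasing weight (ties by edge label):
eta–theta (2): add — endpoints in different components.
alpha–eta (3): add — endpoints in different components.
theta–zeta (10): add — endpoints in different components.
alpha–kappa (11): add — endpoints in different components.
MST edge set: {eta–theta, alpha–eta, theta–zeta, alpha–kappa}.
Of the listed edges, {theta–zeta, alpha–eta, eta–theta} are in the MST → 3.

3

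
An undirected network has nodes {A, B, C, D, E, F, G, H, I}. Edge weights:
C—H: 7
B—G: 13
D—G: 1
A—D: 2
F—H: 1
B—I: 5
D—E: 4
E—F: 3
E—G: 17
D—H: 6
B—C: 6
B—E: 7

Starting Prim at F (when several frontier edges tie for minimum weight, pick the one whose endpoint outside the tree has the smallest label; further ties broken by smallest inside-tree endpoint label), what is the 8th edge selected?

B-C

Prim, starting at F.
Step 1: cheapest edge leaving the tree is F—H (1); add H.
Step 2: cheapest edge leaving the tree is E—F (3); add E.
Step 3: cheapest edge leaving the tree is D—E (4); add D.
Step 4: cheapest edge leaving the tree is D—G (1); add G.
Step 5: cheapest edge leaving the tree is A—D (2); add A.
Step 6: cheapest edge leaving the tree is B—E (7); add B.
Step 7: cheapest edge leaving the tree is B—I (5); add I.
Step 8: cheapest edge leaving the tree is B—C (6); add C.
The 8th edge added is B—C.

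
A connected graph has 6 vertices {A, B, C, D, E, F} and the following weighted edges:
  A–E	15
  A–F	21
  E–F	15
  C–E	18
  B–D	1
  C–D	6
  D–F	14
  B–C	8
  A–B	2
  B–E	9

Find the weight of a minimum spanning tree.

Sort edges by weight, then run Kruskal:
B–D (1): add — endpoints in different components.
A–B (2): add — endpoints in different components.
C–D (6): add — endpoints in different components.
B–C (8): skip — B and C already connected.
B–E (9): add — endpoints in different components.
D–F (14): add — endpoints in different components.
MST edges: B–D, A–B, C–D, B–E, D–F; total weight 1+2+6+9+14 = 32.

32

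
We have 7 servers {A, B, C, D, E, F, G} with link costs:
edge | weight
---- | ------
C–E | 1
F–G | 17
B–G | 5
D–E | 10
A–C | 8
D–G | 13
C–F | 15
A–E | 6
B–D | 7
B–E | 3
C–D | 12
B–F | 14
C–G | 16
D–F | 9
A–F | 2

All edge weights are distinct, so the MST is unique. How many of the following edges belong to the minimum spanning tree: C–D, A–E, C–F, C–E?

2

Kruskal: consider edges lightest-first.
C–E (1): add — endpoints in different components.
A–F (2): add — endpoints in different components.
B–E (3): add — endpoints in different components.
B–G (5): add — endpoints in different components.
A–E (6): add — endpoints in different components.
B–D (7): add — endpoints in different components.
MST edge set: {C–E, A–F, B–E, B–G, A–E, B–D}.
Of the listed edges, {A–E, C–E} are in the MST → 2.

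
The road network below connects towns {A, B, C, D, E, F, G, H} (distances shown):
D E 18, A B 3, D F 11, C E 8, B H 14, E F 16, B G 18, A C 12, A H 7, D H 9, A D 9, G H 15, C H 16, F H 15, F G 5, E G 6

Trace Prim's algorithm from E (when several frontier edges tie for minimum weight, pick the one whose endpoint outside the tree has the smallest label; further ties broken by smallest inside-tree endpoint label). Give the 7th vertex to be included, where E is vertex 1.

B

Prim, starting at E.
Step 1: cheapest edge leaving the tree is E G (6); add G.
Step 2: cheapest edge leaving the tree is F G (5); add F.
Step 3: cheapest edge leaving the tree is C E (8); add C.
Step 4: cheapest edge leaving the tree is D F (11); add D.
Step 5: cheapest edge leaving the tree is A D (9); add A.
Step 6: cheapest edge leaving the tree is A B (3); add B.
Step 7: cheapest edge leaving the tree is A H (7); add H.
Vertex order: E, G, F, C, D, A, B, H. The 7th vertex is B.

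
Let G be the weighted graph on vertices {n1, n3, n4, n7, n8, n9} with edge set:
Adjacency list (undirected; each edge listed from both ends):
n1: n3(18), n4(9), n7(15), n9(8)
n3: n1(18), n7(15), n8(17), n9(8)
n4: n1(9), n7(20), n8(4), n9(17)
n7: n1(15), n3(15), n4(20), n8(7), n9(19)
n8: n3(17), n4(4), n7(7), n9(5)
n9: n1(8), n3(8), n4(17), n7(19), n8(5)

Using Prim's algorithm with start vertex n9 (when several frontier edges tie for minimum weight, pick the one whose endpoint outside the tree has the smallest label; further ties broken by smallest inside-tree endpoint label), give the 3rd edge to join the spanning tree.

Grow the tree from n9 using Prim:
Step 1: cheapest edge leaving the tree is n8-n9 (5); add n8.
Step 2: cheapest edge leaving the tree is n4-n8 (4); add n4.
Step 3: cheapest edge leaving the tree is n7-n8 (7); add n7.
Step 4: cheapest edge leaving the tree is n1-n9 (8); add n1.
Step 5: cheapest edge leaving the tree is n3-n9 (8); add n3.
The 3rd edge added is n7-n8.

n7-n8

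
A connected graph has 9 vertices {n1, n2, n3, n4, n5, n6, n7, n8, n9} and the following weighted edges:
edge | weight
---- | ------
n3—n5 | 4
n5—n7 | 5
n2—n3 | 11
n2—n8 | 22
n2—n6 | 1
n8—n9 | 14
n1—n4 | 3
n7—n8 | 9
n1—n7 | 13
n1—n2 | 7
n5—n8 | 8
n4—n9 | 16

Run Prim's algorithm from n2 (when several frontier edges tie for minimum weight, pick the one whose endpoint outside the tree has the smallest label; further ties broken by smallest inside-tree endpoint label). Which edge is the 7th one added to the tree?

Prim, starting at n2.
Step 1: cheapest edge leaving the tree is n2—n6 (1); add n6.
Step 2: cheapest edge leaving the tree is n1—n2 (7); add n1.
Step 3: cheapest edge leaving the tree is n1—n4 (3); add n4.
Step 4: cheapest edge leaving the tree is n2—n3 (11); add n3.
Step 5: cheapest edge leaving the tree is n3—n5 (4); add n5.
Step 6: cheapest edge leaving the tree is n5—n7 (5); add n7.
Step 7: cheapest edge leaving the tree is n5—n8 (8); add n8.
Step 8: cheapest edge leaving the tree is n8—n9 (14); add n9.
The 7th edge added is n5—n8.

n5-n8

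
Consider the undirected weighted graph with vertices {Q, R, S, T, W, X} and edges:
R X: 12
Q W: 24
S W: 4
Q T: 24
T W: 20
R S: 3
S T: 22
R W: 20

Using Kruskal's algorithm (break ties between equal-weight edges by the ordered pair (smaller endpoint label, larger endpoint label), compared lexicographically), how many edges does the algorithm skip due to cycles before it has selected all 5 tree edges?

2

Kruskal's algorithm — process edges by increasing weight (ties by edge label):
R S (3): add. Components now {Q} {T} {R,S} {W} {X}
S W (4): add. Components now {Q} {T} {R,S,W} {X}
R X (12): add. Components now {Q} {T} {R,S,W,X}
R W (20): skip — W and R already connected.
T W (20): add. Components now {Q} {R,S,T,W,X}
S T (22): skip — T and S already connected.
Q T (24): add. Components now {Q,R,S,T,W,X}
Edges rejected before the tree was complete: 2.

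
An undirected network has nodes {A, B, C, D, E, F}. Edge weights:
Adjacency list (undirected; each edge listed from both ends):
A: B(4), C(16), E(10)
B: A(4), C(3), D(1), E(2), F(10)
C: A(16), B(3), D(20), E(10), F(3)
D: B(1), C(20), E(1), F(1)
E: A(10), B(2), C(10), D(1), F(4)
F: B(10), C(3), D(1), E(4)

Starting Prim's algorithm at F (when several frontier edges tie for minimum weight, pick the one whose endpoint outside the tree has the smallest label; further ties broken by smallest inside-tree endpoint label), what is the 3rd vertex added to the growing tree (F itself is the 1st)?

B

Grow the tree from F using Prim:
Step 1: cheapest edge leaving the tree is D–F (1); add D.
Step 2: cheapest edge leaving the tree is B–D (1); add B.
Step 3: cheapest edge leaving the tree is D–E (1); add E.
Step 4: cheapest edge leaving the tree is B–C (3); add C.
Step 5: cheapest edge leaving the tree is A–B (4); add A.
Vertex order: F, D, B, E, C, A. The 3rd vertex is B.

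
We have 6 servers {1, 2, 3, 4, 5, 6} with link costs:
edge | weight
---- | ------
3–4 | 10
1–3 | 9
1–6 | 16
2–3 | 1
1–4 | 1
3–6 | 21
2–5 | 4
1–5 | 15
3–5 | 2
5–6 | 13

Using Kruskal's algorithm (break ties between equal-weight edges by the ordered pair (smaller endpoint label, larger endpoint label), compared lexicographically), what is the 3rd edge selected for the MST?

3-5

Kruskal's algorithm — process edges by increasing weight (ties by edge label):
1–4 (1): add — endpoints in different components.
2–3 (1): add — endpoints in different components.
3–5 (2): add — endpoints in different components.
2–5 (4): skip — 2 and 5 already connected.
1–3 (9): add — endpoints in different components.
3–4 (10): skip — 3 and 4 already connected.
5–6 (13): add — endpoints in different components.
The 3rd edge added is 3–5.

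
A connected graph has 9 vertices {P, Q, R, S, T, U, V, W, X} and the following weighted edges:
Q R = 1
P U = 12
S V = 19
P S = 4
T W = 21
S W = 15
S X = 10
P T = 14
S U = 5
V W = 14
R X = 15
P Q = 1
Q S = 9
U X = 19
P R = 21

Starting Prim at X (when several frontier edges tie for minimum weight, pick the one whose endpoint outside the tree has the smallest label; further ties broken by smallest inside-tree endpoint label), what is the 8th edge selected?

Prim's algorithm from X:
Step 1: cheapest edge leaving the tree is S X (10); add S.
Step 2: cheapest edge leaving the tree is P S (4); add P.
Step 3: cheapest edge leaving the tree is P Q (1); add Q.
Step 4: cheapest edge leaving the tree is Q R (1); add R.
Step 5: cheapest edge leaving the tree is S U (5); add U.
Step 6: cheapest edge leaving the tree is P T (14); add T.
Step 7: cheapest edge leaving the tree is S W (15); add W.
Step 8: cheapest edge leaving the tree is V W (14); add V.
The 8th edge added is V W.

V-W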